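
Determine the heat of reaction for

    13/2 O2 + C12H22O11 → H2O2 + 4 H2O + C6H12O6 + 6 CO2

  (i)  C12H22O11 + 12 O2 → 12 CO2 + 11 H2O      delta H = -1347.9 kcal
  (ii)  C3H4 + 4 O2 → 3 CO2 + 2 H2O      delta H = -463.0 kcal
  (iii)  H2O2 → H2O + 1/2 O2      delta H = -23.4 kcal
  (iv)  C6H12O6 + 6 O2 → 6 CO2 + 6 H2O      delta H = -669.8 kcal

(i) as written: -1347.9 kcal
(ii): not needed.
(iii) reversed: +23.4 kcal
(iv) reversed: +669.8 kcal
Combining the equations, delta H = (1)·(-1347.9) + (-1)·(-23.4) + (-1)·(-669.8) = -654.7 kcal

delta H = -654.7 kcal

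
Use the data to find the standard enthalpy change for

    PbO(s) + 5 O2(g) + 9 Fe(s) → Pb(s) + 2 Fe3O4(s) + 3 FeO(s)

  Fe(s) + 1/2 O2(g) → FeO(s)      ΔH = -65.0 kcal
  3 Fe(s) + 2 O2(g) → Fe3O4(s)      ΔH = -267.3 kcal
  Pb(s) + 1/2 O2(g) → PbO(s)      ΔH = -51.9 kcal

equation 1 × 3: (3)·(-65.0) = -195.0 kcal
equation 2 × 2: (2)·(-267.3) = -534.6 kcal
equation 3 reversed: +51.9 kcal
ΔH = (-195.0) + (-534.6) + (+51.9) = -677.7 kcal

ΔH = -677.7 kcal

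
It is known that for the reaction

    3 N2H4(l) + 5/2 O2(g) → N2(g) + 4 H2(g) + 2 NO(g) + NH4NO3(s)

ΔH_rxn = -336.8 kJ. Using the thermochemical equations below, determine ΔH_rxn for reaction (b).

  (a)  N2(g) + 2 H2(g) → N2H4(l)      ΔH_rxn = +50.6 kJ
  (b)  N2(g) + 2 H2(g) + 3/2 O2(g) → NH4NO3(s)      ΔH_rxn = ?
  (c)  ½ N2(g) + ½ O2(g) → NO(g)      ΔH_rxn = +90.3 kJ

ΔH_rxn = -365.6 kJ

(a) reversed and × 3: (-3)·(+50.6) = -151.8 kJ
(b) as written: contributes x
(c) × 2: (2)·(+90.3) = +180.6 kJ
-336.8 = (-151.8) + (+180.6) + x
x = (-336.8 − (+28.8)) / (1) = -365.6 kJ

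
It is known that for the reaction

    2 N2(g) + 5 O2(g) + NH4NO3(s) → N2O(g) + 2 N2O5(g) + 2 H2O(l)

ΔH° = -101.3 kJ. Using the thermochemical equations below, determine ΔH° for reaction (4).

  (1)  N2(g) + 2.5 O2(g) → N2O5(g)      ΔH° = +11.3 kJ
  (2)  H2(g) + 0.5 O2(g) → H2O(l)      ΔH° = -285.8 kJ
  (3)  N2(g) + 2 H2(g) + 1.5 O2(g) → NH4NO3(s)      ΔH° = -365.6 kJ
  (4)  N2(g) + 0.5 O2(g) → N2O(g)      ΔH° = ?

ΔH° = 82.1 kJ

(1) × 2 (scale by 2 for the 2 N2O5(g)): (2)·(+11.3) = +22.6 kJ
(2) × 2 (scale by 2 for the 2 H2O(l)): (2)·(-285.8) = -571.6 kJ
(3) reversed (reverse to put NH4NO3(s) on the reactant side): +365.6 kJ
(4) as written (N2O(g) already on the product side): contributes x
-101.3 = (+22.6) + (-571.6) + (+365.6) + x
x = (-101.3 − (-183.4)) / (1) = 82.1 kJ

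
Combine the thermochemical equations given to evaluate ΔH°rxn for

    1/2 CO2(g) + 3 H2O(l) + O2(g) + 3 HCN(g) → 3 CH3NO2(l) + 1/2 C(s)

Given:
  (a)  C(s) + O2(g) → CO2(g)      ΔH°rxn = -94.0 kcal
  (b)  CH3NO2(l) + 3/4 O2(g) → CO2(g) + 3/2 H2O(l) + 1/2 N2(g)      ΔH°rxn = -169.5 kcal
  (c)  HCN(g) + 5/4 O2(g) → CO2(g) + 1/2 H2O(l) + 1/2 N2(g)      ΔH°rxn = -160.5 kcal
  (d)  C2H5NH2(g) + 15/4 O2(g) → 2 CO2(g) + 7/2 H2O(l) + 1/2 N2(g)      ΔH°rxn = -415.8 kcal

ΔH°rxn = 74.0 kcal

(a) reversed and × 1/2 (C(s) must end up as a product; ×1/2 to match 1/2 C(s) in the target): (-1/2)·(-94.0) = +47.0 kcal
(b) reversed and × 3 (reverse to put CH3NO2(l) on the product side; ×3 to match 3 CH3NO2(l) in the target): (-3)·(-169.5) = +508.5 kcal
(c) × 3 (×3 to match 3 HCN(g) in the target): (3)·(-160.5) = -481.5 kcal
(d): not needed (C2H5NH2(g) appears nowhere else).
By Hess's law, ΔH°rxn = (+47.0) + (+508.5) + (-481.5) = 74.0 kcal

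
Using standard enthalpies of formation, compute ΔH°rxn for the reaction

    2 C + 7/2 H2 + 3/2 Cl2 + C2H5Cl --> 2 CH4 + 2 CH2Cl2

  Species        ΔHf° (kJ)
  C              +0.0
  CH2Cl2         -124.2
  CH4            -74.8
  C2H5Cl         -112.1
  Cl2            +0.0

Products: 2·(-74.8) + 2·(-124.2) = -398.0
Reactants: 2·(+0.0) + 7/2·(+0.0) + 3/2·(+0.0) + 1·(-112.1) = -112.1
ΔH°rxn = (-398.0) − (-112.1) = -285.9 kJ

ΔH°rxn = -285.9 kJ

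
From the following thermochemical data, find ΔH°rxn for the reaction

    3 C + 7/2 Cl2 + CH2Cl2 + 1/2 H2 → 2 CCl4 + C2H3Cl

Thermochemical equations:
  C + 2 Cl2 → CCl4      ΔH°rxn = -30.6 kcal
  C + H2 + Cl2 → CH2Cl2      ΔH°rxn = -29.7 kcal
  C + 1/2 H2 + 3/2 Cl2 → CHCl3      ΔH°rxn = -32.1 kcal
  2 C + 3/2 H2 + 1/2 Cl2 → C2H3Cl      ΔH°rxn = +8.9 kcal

equation 1 × 2 (scale by 2 for the 2 CCl4): (2)·(-30.6) = -61.2 kcal
equation 2 reversed (reverse to put CH2Cl2 on the reactant side): +29.7 kcal
equation 3: not needed (CHCl3 appears nowhere else).
equation 4 as written (C2H3Cl already on the product side): +8.9 kcal
ΔH°rxn = (2)·(-30.6) + (-1)·(-29.7) + (1)·(+8.9) = -22.6 kcal

ΔH°rxn = -22.6 kcal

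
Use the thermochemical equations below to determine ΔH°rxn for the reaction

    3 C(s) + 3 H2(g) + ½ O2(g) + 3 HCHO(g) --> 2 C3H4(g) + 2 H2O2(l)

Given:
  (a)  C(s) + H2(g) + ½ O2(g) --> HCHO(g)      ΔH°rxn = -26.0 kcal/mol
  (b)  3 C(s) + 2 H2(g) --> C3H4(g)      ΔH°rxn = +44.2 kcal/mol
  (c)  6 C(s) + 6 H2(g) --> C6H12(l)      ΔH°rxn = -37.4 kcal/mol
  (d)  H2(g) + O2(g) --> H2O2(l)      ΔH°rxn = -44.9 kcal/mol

(a) reversed and × 3 (reverse to put HCHO(g) on the reactant side; scale by 3 for the 3 HCHO(g)): (-3)·(-26.0) = +78.0 kcal/mol
(b) × 2 (×2 to match 2 C3H4(g) in the target): (2)·(+44.2) = +88.4 kcal/mol
(c): not needed (C6H12(l) appears nowhere else).
(d) × 2 (×2 to match 2 H2O2(l) in the target): (2)·(-44.9) = -89.8 kcal/mol
By Hess's law, ΔH°rxn = (+78.0) + (+88.4) + (-89.8) = 76.6 kcal/mol

ΔH°rxn = 76.6 kcal/mol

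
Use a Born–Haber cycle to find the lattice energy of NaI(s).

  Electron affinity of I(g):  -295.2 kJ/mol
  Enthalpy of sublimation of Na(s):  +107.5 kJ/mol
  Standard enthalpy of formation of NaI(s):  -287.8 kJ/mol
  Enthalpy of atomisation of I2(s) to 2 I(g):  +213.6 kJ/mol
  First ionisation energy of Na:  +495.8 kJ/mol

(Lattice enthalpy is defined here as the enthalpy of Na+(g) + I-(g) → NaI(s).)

U = -702.7 kJ/mol

ΔHf° = 1·ΔHsub + 1·(ΣIE) + 1/2·D(I2) + 1·EA + U
-287.8 = 1·(+107.5) + 1·(+495.8) + 1/2·(+213.6) + 1·(-295.2) + U
U = -287.8 − (+414.9) = -702.7 kJ/mol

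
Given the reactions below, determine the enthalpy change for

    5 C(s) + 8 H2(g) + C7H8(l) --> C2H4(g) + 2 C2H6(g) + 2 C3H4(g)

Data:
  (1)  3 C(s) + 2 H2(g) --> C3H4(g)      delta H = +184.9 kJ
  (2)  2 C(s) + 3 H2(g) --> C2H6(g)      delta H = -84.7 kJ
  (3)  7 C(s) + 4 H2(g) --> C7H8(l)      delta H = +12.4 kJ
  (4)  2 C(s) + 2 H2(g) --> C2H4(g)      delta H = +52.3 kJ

delta H = 240.3 kJ

(1) × 2: (2)·(+184.9) = +369.8 kJ
(2) × 2: (2)·(-84.7) = -169.4 kJ
(3) reversed: -12.4 kJ
(4) as written: +52.3 kJ
Combining the equations, delta H = (+369.8) + (-169.4) + (-12.4) + (+52.3) = 240.3 kJ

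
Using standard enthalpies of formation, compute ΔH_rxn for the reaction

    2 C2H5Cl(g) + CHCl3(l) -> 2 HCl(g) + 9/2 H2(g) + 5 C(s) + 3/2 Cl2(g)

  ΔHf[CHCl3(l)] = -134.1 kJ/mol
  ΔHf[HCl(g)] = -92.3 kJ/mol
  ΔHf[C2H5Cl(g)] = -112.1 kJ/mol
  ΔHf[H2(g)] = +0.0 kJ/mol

ΔH°rxn = Σ nΔHf°(products) − Σ nΔHf°(reactants).
Products: 2·(-92.3) + 9/2·(+0.0) + 5·(+0.0) + 3/2·(+0.0) = -184.6
Reactants: 2·(-112.1) + 1·(-134.1) = -358.3
ΔH_rxn = (-184.6) − (-358.3) = 173.7 kJ/mol

ΔH_rxn = 173.7 kJ/mol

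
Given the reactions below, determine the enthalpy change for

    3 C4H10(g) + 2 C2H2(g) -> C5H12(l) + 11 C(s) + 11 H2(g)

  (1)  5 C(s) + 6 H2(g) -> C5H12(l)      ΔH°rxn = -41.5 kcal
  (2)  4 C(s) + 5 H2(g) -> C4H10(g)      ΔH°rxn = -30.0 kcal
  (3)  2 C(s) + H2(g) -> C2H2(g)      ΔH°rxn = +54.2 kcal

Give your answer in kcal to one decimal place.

ΔH°rxn = -59.9 kcal

(1) as written: -41.5 kcal
(2) reversed and × 3: (-3)·(-30.0) = +90.0 kcal
(3) reversed and × 2: (-2)·(+54.2) = -108.4 kcal
Combining the equations, ΔH°rxn = (-41.5) + (+90.0) + (-108.4) = -59.9 kcal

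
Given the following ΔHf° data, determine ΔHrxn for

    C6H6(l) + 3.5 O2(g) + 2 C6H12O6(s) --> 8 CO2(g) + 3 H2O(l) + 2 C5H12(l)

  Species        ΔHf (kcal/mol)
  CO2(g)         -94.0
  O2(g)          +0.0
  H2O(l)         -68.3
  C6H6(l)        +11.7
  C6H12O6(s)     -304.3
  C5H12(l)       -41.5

Products: 8·(-94.0) + 3·(-68.3) + 2·(-41.5) = -1039.9
Reactants: 1·(+11.7) + 7/2·(+0.0) + 2·(-304.3) = -596.9
ΔHrxn = (-1039.9) − (-596.9) = -443.0 kcal/mol

ΔHrxn = -443.0 kcal/mol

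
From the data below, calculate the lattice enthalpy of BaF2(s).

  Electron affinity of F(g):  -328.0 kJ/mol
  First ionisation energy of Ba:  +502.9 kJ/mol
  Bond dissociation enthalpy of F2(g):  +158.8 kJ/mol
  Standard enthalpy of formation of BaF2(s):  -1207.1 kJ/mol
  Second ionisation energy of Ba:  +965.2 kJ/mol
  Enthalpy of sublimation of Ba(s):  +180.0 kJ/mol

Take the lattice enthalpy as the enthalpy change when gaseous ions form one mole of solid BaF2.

ΔHf° = 1·ΔHsub + 1·(ΣIE) + 1·D(F2) + 2·EA + U
-1207.1 = 1·(+180.0) + 1·(+1468.1) + 1·(+158.8) + 2·(-328.0) + U
U = -1207.1 − (+1150.9) = -2358.0 kJ/mol

U = -2358.0 kJ/mol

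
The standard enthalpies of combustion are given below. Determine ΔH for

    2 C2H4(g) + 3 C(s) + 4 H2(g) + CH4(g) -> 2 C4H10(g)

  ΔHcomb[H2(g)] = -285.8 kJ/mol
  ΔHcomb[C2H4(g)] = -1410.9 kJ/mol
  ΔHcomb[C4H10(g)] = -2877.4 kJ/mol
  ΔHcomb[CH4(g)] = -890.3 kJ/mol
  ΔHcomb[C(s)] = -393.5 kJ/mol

ΔH = -281.0 kJ/mol

With combustion enthalpies, reactants minus products:
= [2·(-1410.9) + 3·(-393.5) + 4·(-285.8) + 1·(-890.3)] − [2·(-2877.4)]
= -281.0 kJ/mol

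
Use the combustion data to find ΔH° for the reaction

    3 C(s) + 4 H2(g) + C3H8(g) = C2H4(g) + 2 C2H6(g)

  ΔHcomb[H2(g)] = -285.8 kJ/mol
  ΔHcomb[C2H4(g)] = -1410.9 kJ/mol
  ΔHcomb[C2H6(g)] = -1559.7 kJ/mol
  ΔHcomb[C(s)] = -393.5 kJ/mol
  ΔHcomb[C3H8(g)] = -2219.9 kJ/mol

Using ΔH = Σ nΔHc°(reactants) − Σ nΔHc°(products):
= [3·(-393.5) + 4·(-285.8) + 1·(-2219.9)] − [1·(-1410.9) + 2·(-1559.7)]
= -13.3 kJ/mol

ΔH° = -13.3 kJ/mol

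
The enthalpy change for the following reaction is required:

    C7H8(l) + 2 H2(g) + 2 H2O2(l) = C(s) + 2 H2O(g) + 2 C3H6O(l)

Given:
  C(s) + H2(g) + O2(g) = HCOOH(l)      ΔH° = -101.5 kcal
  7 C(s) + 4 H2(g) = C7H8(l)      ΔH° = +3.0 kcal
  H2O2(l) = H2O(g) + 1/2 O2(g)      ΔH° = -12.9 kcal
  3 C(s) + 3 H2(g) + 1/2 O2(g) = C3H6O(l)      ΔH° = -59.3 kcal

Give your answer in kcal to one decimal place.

equation 1: not needed.
equation 2 reversed: -3.0 kcal
equation 3 × 2: (2)·(-12.9) = -25.8 kcal
equation 4 × 2: (2)·(-59.3) = -118.6 kcal
Summing the manipulated equations, ΔH° = (-3.0) + (-25.8) + (-118.6) = -147.4 kcal

ΔH° = -147.4 kcal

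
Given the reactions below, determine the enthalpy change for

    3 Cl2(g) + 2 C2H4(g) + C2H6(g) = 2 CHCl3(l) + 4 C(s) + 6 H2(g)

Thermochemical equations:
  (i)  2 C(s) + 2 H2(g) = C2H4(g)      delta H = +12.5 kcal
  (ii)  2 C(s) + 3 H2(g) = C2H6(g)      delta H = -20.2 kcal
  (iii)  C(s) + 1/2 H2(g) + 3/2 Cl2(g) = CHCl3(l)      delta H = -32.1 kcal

delta H = -69.0 kcal

(i) reversed and × 2: (-2)·(+12.5) = -25.0 kcal
(ii) reversed: +20.2 kcal
(iii) × 2: (2)·(-32.1) = -64.2 kcal
Summing the manipulated equations, delta H = (-25.0) + (+20.2) + (-64.2) = -69.0 kcal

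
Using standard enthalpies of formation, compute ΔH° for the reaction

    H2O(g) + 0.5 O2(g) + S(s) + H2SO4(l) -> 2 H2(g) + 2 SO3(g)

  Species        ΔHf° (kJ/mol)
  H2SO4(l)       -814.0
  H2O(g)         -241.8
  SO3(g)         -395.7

ΔH° = 264.4 kJ/mol

ΔH°rxn = Σ nΔHf°(products) − Σ nΔHf°(reactants).
Products: 2·(+0.0) + 2·(-395.7) = -791.4
Reactants: 1·(-241.8) + 1/2·(+0.0) + 1·(+0.0) + 1·(-814.0) = -1055.8
ΔH° = (-791.4) − (-1055.8) = 264.4 kJ/mol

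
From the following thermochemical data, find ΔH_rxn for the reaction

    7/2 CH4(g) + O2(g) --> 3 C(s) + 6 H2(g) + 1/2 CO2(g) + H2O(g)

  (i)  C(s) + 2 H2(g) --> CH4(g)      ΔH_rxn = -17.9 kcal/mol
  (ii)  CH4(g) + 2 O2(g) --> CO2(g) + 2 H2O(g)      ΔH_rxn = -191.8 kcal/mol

ΔH_rxn = -42.2 kcal/mol

(i) reversed and × 3: (-3)·(-17.9) = +53.7 kcal/mol
(ii) × 1/2: (1/2)·(-191.8) = -95.9 kcal/mol
Combining the equations, ΔH_rxn = (+53.7) + (-95.9) = -42.2 kcal/mol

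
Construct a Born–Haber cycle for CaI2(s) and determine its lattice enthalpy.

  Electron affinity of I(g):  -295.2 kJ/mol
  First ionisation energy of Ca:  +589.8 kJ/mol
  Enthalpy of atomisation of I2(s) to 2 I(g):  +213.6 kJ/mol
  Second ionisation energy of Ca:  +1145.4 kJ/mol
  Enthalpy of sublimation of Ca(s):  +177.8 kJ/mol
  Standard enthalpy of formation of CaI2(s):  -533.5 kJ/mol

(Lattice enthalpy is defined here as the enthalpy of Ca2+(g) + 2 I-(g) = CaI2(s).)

U = -2069.7 kJ/mol

ΔHf° = 1·ΔHsub + 1·(ΣIE) + 1·D(I2) + 2·EA + U
-533.5 = 1·(+177.8) + 1·(+1735.2) + 1·(+213.6) + 2·(-295.2) + U
U = -533.5 − (+1536.2) = -2069.7 kJ/mol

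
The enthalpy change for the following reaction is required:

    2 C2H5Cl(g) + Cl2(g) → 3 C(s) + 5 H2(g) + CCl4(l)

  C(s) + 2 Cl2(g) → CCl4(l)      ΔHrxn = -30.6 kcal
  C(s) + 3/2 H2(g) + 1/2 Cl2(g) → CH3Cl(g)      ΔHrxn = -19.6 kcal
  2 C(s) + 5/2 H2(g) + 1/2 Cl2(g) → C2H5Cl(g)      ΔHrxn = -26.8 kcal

equation 1 as written: -30.6 kcal
equation 2: not needed.
equation 3 reversed and × 2: (-2)·(-26.8) = +53.6 kcal
ΔHrxn = (-30.6) + (+53.6) = 23.0 kcal

ΔHrxn = 23.0 kcal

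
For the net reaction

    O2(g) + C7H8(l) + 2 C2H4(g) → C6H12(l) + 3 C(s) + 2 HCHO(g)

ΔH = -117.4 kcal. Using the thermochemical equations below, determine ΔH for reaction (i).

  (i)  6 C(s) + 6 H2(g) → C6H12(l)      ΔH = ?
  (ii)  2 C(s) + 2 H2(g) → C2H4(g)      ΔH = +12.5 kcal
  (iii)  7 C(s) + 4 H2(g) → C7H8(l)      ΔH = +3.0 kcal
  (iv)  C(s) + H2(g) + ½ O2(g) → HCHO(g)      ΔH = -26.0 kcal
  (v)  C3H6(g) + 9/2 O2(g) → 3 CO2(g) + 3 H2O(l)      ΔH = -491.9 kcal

ΔH = -37.4 kcal

(i) as written (C6H12(l) already on the product side): contributes x
(ii) reversed and × 2 (C2H4(g) must end up as a reactant; ×2 to match 2 C2H4(g) in the target): (-2)·(+12.5) = -25.0 kcal
(iii) reversed (reverse to put C7H8(l) on the reactant side): -3.0 kcal
(iv) × 2 (×2 to match 2 HCHO(g) in the target): (2)·(-26.0) = -52.0 kcal
(v): not needed (CO2(g) appears nowhere else).
-117.4 = (-25.0) + (-3.0) + (-52.0) + x
x = (-117.4 − (-80.0)) / (1) = -37.4 kcal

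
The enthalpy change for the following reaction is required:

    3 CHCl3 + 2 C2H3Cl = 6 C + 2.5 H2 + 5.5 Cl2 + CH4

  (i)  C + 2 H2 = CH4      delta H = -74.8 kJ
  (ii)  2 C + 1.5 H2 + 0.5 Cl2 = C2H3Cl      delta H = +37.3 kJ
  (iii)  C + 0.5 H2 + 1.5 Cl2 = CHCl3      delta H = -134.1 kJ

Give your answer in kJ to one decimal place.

(i) as written: -74.8 kJ
(ii) reversed and × 2: (-2)·(+37.3) = -74.6 kJ
(iii) reversed and × 3: (-3)·(-134.1) = +402.3 kJ
delta H = (-74.8) + (-74.6) + (+402.3) = 252.9 kJ

delta H = 252.9 kJ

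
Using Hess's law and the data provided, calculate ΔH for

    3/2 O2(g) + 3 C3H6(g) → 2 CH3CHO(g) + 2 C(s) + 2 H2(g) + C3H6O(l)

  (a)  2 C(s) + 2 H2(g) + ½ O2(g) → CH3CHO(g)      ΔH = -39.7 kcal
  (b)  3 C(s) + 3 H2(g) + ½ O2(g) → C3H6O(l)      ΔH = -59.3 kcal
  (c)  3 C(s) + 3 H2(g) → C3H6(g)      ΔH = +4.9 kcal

(a) × 2: (2)·(-39.7) = -79.4 kcal
(b) as written: -59.3 kcal
(c) reversed and × 3: (-3)·(+4.9) = -14.7 kcal
By Hess's law, ΔH = (-79.4) + (-59.3) + (-14.7) = -153.4 kcal

ΔH = -153.4 kcal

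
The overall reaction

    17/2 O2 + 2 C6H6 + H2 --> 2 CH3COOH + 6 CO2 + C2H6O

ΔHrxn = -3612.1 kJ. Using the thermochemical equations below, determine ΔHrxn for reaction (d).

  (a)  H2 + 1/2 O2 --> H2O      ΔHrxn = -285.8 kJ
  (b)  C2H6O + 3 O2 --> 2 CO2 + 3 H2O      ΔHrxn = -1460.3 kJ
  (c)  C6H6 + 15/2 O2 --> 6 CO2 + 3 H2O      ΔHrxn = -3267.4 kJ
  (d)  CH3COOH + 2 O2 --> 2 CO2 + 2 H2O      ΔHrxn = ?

(a) as written: -285.8 kJ
(b) reversed: +1460.3 kJ
(c) × 2: (2)·(-3267.4) = -6534.8 kJ
(d) reversed and × 2: contributes −2·x
-3612.1 = (-285.8) + (+1460.3) + (-6534.8) − 2·x
x = (-3612.1 − (-5360.3)) / (-2) = -874.1 kJ

ΔHrxn = -874.1 kJ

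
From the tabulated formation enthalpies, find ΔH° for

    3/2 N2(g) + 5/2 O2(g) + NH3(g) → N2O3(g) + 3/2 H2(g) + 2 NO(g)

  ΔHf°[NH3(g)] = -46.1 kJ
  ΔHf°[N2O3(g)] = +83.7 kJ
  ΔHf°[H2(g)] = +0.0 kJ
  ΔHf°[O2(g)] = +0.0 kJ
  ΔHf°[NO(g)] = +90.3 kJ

ΔH° = 310.4 kJ

Products: 1·(+83.7) + 3/2·(+0.0) + 2·(+90.3) = +264.3
Reactants: 3/2·(+0.0) + 5/2·(+0.0) + 1·(-46.1) = -46.1
ΔH° = (+264.3) − (-46.1) = 310.4 kJ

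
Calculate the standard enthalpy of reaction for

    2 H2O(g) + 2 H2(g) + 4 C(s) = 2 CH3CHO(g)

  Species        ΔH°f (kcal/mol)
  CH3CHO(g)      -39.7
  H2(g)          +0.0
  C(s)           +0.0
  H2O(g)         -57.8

ΔH_rxn = 36.2 kcal/mol

ΔH°rxn = Σ nΔHf°(products) − Σ nΔHf°(reactants).
Products: 2·(-39.7) = -79.4
Reactants: 2·(-57.8) + 2·(+0.0) + 4·(+0.0) = -115.6
ΔH_rxn = (-79.4) − (-115.6) = 36.2 kcal/mol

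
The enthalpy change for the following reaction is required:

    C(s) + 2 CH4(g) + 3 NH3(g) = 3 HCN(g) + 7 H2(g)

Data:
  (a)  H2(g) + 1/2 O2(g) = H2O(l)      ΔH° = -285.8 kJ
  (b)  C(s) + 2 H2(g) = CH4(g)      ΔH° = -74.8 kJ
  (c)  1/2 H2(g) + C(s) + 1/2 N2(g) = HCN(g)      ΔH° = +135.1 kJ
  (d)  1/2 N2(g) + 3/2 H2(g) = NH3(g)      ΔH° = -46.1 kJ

(a): not needed (O2(g) appears nowhere else).
(b) reversed and × 2 (CH4(g) must end up as a reactant; ×2 to match 2 CH4(g) in the target): (-2)·(-74.8) = +149.6 kJ
(c) × 3 (×3 to match 3 HCN(g) in the target): (3)·(+135.1) = +405.3 kJ
(d) reversed and × 3 (reverse to put NH3(g) on the reactant side; scale by 3 for the 3 NH3(g)): (-3)·(-46.1) = +138.3 kJ
By Hess's law, ΔH° = (+149.6) + (+405.3) + (+138.3) = 693.2 kJ

ΔH° = 693.2 kJ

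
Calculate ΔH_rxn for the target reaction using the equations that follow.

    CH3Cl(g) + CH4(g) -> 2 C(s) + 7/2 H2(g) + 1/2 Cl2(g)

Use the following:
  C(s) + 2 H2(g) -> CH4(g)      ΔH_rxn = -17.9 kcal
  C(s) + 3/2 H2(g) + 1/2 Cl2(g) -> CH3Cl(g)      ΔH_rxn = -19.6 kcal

ΔH_rxn = 37.5 kcal

equation 1 reversed: +17.9 kcal
equation 2 reversed: +19.6 kcal
Combining the equations, ΔH_rxn = (+17.9) + (+19.6) = 37.5 kcal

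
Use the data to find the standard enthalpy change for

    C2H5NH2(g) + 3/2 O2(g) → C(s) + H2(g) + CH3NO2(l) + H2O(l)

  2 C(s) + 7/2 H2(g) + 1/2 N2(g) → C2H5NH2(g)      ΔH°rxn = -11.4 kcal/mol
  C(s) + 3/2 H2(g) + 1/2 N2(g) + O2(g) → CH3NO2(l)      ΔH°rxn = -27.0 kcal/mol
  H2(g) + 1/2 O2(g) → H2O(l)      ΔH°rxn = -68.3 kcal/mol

equation 1 reversed (reverse to put C2H5NH2(g) on the reactant side): +11.4 kcal/mol
equation 2 as written (CH3NO2(l) already on the product side): -27.0 kcal/mol
equation 3 as written (H2O(l) already on the product side): -68.3 kcal/mol
Combining the equations, ΔH°rxn = (-1)·(-11.4) + (1)·(-27.0) + (1)·(-68.3) = -83.9 kcal/mol

ΔH°rxn = -83.9 kcal/mol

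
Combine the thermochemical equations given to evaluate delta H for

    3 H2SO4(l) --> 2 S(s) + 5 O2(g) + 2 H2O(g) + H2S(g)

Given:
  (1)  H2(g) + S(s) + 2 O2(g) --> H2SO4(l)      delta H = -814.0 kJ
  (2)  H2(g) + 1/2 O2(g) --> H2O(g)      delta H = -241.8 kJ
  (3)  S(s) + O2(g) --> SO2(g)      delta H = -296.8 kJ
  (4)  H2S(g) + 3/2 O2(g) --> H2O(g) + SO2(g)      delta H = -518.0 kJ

delta H = 1937.8 kJ

(1) reversed and × 3 (H2SO4(l) must end up as a reactant; scale by 3 for the 3 H2SO4(l)): (-3)·(-814.0) = +2442.0 kJ
(2) × 3: (3)·(-241.8) = -725.4 kJ
(3) as written: -296.8 kJ
(4) reversed (H2S(g) must end up as a product): +518.0 kJ
Since enthalpy is a state function, delta H = (-3)·(-814.0) + (3)·(-241.8) + (1)·(-296.8) + (-1)·(-518.0) = 1937.8 kJ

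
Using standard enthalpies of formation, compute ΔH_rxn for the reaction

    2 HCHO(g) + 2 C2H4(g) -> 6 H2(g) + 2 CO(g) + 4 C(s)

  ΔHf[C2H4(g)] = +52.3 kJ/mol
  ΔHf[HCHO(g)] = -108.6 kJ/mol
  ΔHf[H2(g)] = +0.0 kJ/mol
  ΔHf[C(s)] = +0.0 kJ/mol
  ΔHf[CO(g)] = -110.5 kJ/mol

ΔH°rxn = Σ nΔHf°(products) − Σ nΔHf°(reactants).
Products: 6·(+0.0) + 2·(-110.5) + 4·(+0.0) = -221.0
Reactants: 2·(-108.6) + 2·(+52.3) = -112.6
ΔH_rxn = (-221.0) − (-112.6) = -108.4 kJ/mol

ΔH_rxn = -108.4 kJ/mol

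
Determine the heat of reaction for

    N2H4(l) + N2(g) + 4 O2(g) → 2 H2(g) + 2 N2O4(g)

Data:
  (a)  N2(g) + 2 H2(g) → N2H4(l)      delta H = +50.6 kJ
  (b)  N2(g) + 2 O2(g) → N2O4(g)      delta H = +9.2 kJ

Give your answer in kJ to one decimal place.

delta H = -32.2 kJ

(a) reversed: -50.6 kJ
(b) × 2: (2)·(+9.2) = +18.4 kJ
delta H = (-50.6) + (+18.4) = -32.2 kJ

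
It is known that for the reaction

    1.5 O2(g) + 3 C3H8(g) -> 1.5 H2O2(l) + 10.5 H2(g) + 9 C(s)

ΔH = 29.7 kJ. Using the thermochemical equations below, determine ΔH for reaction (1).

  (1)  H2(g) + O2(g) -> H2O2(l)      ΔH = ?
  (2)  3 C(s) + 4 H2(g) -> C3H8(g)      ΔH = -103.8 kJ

(1) × 3/2: contributes 3/2·x
(2) reversed and × 3: (-3)·(-103.8) = +311.4 kJ
+29.7 = (+311.4) + 3/2·x
x = (+29.7 − (+311.4)) / (3/2) = -187.8 kJ

ΔH = -187.8 kJ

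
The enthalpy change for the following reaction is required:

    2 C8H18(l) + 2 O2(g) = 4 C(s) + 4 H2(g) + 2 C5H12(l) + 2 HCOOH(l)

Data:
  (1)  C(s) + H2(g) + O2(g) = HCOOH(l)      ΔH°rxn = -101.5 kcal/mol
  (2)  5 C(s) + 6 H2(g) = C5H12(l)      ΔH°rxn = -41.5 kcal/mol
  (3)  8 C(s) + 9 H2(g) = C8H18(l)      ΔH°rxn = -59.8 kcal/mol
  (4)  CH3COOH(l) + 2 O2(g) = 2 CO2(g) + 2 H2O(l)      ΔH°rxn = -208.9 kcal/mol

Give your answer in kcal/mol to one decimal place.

(1) × 2 (scale by 2 for the 2 HCOOH(l)): (2)·(-101.5) = -203.0 kcal/mol
(2) × 2 (scale by 2 for the 2 C5H12(l)): (2)·(-41.5) = -83.0 kcal/mol
(3) reversed and × 2 (C8H18(l) must end up as a reactant; scale by 2 for the 2 C8H18(l)): (-2)·(-59.8) = +119.6 kcal/mol
(4): not needed (CH3COOH(l) appears nowhere else).
Combining the equations, ΔH°rxn = (2)·(-101.5) + (2)·(-41.5) + (-2)·(-59.8) = -166.4 kcal/mol

ΔH°rxn = -166.4 kcal/mol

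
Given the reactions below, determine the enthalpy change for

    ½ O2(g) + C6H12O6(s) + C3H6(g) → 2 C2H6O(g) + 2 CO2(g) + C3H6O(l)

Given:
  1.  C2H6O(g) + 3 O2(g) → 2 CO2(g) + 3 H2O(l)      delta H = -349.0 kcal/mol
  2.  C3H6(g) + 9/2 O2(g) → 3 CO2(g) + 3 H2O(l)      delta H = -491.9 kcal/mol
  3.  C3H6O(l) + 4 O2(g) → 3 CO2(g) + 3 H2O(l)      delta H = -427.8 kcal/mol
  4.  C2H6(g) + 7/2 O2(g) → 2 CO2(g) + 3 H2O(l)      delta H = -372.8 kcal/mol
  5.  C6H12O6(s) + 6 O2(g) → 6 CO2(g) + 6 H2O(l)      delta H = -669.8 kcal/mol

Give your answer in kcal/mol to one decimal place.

eq. 1 reversed and × 2: (-2)·(-349.0) = +698.0 kcal/mol
eq. 2 as written: -491.9 kcal/mol
eq. 3 reversed: +427.8 kcal/mol
eq. 4: not needed.
eq. 5 as written: -669.8 kcal/mol
Summing the manipulated equations, delta H = (+698.0) + (-491.9) + (+427.8) + (-669.8) = -35.9 kcal/mol

delta H = -35.9 kcal/mol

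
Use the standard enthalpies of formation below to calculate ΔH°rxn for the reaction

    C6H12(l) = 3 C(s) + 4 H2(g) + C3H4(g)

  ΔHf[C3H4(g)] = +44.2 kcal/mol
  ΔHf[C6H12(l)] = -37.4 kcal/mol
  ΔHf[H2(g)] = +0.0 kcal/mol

ΔH°rxn = Σ nΔHf°(products) − Σ nΔHf°(reactants).
Products: 3·(+0.0) + 4·(+0.0) + 1·(+44.2) = +44.2
Reactants: 1·(-37.4) = -37.4
ΔH°rxn = (+44.2) − (-37.4) = 81.6 kcal/mol

ΔH°rxn = 81.6 kcal/mol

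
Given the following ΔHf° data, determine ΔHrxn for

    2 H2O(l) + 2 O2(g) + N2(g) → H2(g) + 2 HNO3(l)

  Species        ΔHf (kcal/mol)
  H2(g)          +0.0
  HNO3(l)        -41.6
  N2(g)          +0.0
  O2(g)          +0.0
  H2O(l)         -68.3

ΔH°rxn = Σ nΔHf°(products) − Σ nΔHf°(reactants).
Products: 1·(+0.0) + 2·(-41.6) = -83.2
Reactants: 2·(-68.3) + 2·(+0.0) + 1·(+0.0) = -136.6
ΔHrxn = (-83.2) − (-136.6) = 53.4 kcal/mol

ΔHrxn = 53.4 kcal/mol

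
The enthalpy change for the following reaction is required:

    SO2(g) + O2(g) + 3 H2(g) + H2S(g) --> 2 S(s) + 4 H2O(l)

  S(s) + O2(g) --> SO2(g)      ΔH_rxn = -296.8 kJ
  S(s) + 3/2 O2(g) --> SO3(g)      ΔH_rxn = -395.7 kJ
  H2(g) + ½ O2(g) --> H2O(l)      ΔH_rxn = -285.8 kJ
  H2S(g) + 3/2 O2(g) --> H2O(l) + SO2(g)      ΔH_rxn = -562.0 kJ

equation 1 reversed and × 2: (-2)·(-296.8) = +593.6 kJ
equation 2: not needed (SO3(g) appears nowhere else).
equation 3 × 3 (scale by 3 for the 3 H2(g)): (3)·(-285.8) = -857.4 kJ
equation 4 as written (H2S(g) already on the reactant side): -562.0 kJ
ΔH_rxn = (-2)·(-296.8) + (3)·(-285.8) + (1)·(-562.0) = -825.8 kJ

ΔH_rxn = -825.8 kJ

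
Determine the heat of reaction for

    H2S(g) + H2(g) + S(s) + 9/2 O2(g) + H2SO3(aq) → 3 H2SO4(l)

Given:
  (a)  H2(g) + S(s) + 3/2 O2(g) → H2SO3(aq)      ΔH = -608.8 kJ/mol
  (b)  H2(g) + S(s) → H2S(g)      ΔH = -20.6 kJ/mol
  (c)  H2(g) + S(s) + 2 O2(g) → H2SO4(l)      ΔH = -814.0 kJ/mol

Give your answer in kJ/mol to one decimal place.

ΔH = -1812.6 kJ/mol

(a) reversed: +608.8 kJ/mol
(b) reversed: +20.6 kJ/mol
(c) × 3: (3)·(-814.0) = -2442.0 kJ/mol
By Hess's law, ΔH = (-1)·(-608.8) + (-1)·(-20.6) + (3)·(-814.0) = -1812.6 kJ/mol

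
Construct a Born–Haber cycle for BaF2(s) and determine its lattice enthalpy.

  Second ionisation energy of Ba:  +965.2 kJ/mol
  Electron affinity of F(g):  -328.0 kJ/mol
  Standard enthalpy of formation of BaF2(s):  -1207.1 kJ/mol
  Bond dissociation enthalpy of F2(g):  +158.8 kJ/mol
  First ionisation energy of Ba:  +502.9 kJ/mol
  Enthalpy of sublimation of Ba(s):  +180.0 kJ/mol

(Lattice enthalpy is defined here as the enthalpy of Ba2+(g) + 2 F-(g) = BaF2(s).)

U = -2358.0 kJ/mol

ΔHf° = 1·ΔHsub + 1·(ΣIE) + 1·D(F2) + 2·EA + U
-1207.1 = 1·(+180.0) + 1·(+1468.1) + 1·(+158.8) + 2·(-328.0) + U
U = -1207.1 − (+1150.9) = -2358.0 kJ/mol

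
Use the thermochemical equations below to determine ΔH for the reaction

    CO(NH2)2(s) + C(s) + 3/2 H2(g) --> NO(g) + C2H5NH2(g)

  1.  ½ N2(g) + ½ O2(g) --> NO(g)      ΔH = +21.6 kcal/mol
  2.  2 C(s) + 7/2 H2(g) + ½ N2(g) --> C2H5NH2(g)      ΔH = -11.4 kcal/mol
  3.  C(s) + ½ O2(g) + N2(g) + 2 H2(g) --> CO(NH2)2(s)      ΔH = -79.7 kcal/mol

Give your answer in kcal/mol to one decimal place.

ΔH = 89.9 kcal/mol

eq. 1 as written: +21.6 kcal/mol
eq. 2 as written: -11.4 kcal/mol
eq. 3 reversed: +79.7 kcal/mol
ΔH = (1)·(+21.6) + (1)·(-11.4) + (-1)·(-79.7) = 89.9 kcal/mol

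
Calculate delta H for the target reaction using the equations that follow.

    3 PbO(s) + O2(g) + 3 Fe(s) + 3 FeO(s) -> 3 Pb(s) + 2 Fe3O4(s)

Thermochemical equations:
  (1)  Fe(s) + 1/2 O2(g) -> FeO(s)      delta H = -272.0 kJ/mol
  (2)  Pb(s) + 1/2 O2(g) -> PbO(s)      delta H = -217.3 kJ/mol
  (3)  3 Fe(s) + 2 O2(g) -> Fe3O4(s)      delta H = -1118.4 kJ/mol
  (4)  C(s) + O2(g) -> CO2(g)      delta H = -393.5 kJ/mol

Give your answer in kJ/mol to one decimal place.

delta H = -768.9 kJ/mol

(1) reversed and × 3: (-3)·(-272.0) = +816.0 kJ/mol
(2) reversed and × 3: (-3)·(-217.3) = +651.9 kJ/mol
(3) × 2: (2)·(-1118.4) = -2236.8 kJ/mol
(4): not needed.
Since enthalpy is a state function, delta H = (+816.0) + (+651.9) + (-2236.8) = -768.9 kJ/mol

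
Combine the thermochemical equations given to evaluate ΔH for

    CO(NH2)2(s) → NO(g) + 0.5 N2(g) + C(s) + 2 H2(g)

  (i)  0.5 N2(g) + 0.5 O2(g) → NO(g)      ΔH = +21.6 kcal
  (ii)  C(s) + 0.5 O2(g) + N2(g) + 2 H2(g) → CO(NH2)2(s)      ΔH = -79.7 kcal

(i) as written: +21.6 kcal
(ii) reversed: +79.7 kcal
Summing the manipulated equations, ΔH = (+21.6) + (+79.7) = 101.3 kcal

ΔH = 101.3 kcal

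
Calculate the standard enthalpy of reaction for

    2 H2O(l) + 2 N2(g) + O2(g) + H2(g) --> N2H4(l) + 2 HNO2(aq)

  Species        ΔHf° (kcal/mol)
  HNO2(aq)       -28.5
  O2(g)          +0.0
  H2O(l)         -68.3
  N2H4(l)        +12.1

Products: 1·(+12.1) + 2·(-28.5) = -44.9
Reactants: 2·(-68.3) + 2·(+0.0) + 1·(+0.0) + 1·(+0.0) = -136.6
ΔH_rxn = (-44.9) − (-136.6) = 91.7 kcal/mol

ΔH_rxn = 91.7 kcal/mol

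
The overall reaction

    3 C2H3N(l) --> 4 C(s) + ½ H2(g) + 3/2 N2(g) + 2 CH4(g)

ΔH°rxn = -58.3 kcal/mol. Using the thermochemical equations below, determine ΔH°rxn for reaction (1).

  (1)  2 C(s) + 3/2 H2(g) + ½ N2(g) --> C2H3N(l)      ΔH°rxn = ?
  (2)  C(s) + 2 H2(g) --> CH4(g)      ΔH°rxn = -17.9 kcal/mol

(1) reversed and × 3 (C2H3N(l) must end up as a reactant; ×3 to match 3 C2H3N(l) in the target): contributes −3·x
(2) × 2 (×2 to match 2 CH4(g) in the target): (2)·(-17.9) = -35.8 kcal/mol
-58.3 = (-35.8) − 3·x
x = (-58.3 − (-35.8)) / (-3) = 7.5 kcal/mol

ΔH°rxn = 7.5 kcal/mol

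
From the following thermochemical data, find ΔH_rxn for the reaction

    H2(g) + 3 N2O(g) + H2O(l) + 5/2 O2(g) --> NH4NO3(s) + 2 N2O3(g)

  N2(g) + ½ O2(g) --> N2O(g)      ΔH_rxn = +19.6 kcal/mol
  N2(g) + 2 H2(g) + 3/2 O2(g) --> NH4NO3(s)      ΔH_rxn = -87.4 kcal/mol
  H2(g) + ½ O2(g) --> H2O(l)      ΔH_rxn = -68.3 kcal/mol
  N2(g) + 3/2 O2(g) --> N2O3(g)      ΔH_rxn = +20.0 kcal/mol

equation 1 reversed and × 3 (N2O(g) must end up as a reactant; scale by 3 for the 3 N2O(g)): (-3)·(+19.6) = -58.8 kcal/mol
equation 2 as written (NH4NO3(s) already on the product side): -87.4 kcal/mol
equation 3 reversed (reverse to put H2O(l) on the reactant side): +68.3 kcal/mol
equation 4 × 2 (scale by 2 for the 2 N2O3(g)): (2)·(+20.0) = +40.0 kcal/mol
Since enthalpy is a state function, ΔH_rxn = (-58.8) + (-87.4) + (+68.3) + (+40.0) = -37.9 kcal/mol

ΔH_rxn = -37.9 kcal/mol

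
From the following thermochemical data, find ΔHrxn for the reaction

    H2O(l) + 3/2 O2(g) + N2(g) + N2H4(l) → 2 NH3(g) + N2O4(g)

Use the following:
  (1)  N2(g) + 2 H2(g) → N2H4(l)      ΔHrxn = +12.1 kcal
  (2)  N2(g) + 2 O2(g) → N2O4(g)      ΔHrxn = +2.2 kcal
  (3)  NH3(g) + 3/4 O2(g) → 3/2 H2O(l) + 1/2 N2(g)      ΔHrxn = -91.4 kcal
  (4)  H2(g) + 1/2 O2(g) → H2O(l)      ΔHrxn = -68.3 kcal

ΔHrxn = 36.3 kcal

(1) reversed: -12.1 kcal
(2) as written: +2.2 kcal
(3) reversed and × 2: (-2)·(-91.4) = +182.8 kcal
(4) × 2: (2)·(-68.3) = -136.6 kcal
Since enthalpy is a state function, ΔHrxn = (-12.1) + (+2.2) + (+182.8) + (-136.6) = 36.3 kcal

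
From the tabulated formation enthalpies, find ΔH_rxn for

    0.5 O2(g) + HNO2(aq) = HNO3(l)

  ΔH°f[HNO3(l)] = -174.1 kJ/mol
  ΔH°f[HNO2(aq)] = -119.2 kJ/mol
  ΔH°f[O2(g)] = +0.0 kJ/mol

Products: 1·(-174.1) = -174.1
Reactants: 1/2·(+0.0) + 1·(-119.2) = -119.2
ΔH_rxn = (-174.1) − (-119.2) = -54.9 kJ/mol

ΔH_rxn = -54.9 kJ/mol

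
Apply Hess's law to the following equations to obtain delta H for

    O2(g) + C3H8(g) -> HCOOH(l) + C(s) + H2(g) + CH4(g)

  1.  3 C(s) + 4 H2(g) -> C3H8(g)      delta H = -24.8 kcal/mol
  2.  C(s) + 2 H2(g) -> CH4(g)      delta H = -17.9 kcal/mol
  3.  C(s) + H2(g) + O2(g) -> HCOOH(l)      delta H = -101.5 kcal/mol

delta H = -94.6 kcal/mol

eq. 1 reversed: +24.8 kcal/mol
eq. 2 as written: -17.9 kcal/mol
eq. 3 as written: -101.5 kcal/mol
delta H = (+24.8) + (-17.9) + (-101.5) = -94.6 kcal/mol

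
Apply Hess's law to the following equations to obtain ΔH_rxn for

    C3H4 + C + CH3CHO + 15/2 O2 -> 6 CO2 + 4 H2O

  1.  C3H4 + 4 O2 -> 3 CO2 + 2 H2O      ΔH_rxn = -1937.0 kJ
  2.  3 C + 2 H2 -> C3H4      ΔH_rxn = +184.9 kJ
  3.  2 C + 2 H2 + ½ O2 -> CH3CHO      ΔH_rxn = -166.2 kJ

ΔH_rxn = -3522.9 kJ

eq. 1 × 2: (2)·(-1937.0) = -3874.0 kJ
eq. 2 as written: +184.9 kJ
eq. 3 reversed: +166.2 kJ
ΔH_rxn = (2)·(-1937.0) + (1)·(+184.9) + (-1)·(-166.2) = -3522.9 kJ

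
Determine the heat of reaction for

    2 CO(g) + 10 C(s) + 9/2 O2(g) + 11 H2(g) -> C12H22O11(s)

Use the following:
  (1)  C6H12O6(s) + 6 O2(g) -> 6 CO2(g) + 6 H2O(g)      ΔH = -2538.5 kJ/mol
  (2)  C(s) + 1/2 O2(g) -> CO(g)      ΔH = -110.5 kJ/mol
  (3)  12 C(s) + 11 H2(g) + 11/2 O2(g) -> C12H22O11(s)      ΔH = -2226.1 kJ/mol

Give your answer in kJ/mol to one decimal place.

(1): not needed (H2O(g) appears nowhere else).
(2) reversed and × 2 (reverse to put CO(g) on the reactant side; scale by 2 for the 2 CO(g)): (-2)·(-110.5) = +221.0 kJ/mol
(3) as written (C12H22O11(s) already on the product side): -2226.1 kJ/mol
Since enthalpy is a state function, ΔH = (+221.0) + (-2226.1) = -2005.1 kJ/mol

ΔH = -2005.1 kJ/mol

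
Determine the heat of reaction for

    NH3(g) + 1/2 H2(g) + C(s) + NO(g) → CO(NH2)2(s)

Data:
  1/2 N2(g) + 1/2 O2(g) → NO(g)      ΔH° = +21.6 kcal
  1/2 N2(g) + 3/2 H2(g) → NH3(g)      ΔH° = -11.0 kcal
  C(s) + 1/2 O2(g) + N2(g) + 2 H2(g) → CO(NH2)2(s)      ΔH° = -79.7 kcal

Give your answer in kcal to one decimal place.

ΔH° = -90.3 kcal

equation 1 reversed: -21.6 kcal
equation 2 reversed: +11.0 kcal
equation 3 as written: -79.7 kcal
ΔH° = (-21.6) + (+11.0) + (-79.7) = -90.3 kcal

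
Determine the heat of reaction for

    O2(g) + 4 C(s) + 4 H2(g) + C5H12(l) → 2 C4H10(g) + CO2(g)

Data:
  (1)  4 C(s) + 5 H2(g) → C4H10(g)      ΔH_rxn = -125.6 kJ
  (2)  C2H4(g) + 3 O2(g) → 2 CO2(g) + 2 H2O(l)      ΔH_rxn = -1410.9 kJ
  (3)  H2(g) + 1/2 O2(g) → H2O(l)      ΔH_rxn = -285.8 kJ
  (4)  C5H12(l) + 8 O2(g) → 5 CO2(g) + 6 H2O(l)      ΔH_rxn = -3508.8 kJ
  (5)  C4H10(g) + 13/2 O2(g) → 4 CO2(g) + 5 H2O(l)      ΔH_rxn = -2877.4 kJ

(1) as written (C(s) already on the reactant side): -125.6 kJ
(2): not needed (C2H4(g) appears nowhere else).
(3) reversed: +285.8 kJ
(4) as written (C5H12(l) already on the reactant side): -3508.8 kJ
(5) reversed: +2877.4 kJ
Summing the manipulated equations, ΔH_rxn = (1)·(-125.6) + (-1)·(-285.8) + (1)·(-3508.8) + (-1)·(-2877.4) = -471.2 kJ

ΔH_rxn = -471.2 kJ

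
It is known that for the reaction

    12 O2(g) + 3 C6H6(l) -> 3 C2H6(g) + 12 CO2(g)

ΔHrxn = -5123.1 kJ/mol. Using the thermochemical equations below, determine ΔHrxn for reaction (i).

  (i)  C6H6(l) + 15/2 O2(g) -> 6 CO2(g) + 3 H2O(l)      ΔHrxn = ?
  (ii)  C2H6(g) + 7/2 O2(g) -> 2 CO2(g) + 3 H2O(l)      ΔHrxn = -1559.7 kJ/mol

ΔHrxn = -3267.4 kJ/mol

(i) × 3: contributes 3·x
(ii) reversed and × 3: (-3)·(-1559.7) = +4679.1 kJ/mol
-5123.1 = (+4679.1) + 3·x
x = (-5123.1 − (+4679.1)) / (3) = -3267.4 kJ/mol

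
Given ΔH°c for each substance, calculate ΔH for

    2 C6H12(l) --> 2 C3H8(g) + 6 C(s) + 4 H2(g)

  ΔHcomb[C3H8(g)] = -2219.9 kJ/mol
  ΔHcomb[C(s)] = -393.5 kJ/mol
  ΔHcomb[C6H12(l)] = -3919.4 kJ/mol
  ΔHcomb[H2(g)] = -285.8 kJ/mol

ΔH = 105.2 kJ/mol

With combustion enthalpies, reactants minus products:
= [2·(-3919.4)] − [2·(-2219.9) + 6·(-393.5) + 4·(-285.8)]
= 105.2 kJ/mol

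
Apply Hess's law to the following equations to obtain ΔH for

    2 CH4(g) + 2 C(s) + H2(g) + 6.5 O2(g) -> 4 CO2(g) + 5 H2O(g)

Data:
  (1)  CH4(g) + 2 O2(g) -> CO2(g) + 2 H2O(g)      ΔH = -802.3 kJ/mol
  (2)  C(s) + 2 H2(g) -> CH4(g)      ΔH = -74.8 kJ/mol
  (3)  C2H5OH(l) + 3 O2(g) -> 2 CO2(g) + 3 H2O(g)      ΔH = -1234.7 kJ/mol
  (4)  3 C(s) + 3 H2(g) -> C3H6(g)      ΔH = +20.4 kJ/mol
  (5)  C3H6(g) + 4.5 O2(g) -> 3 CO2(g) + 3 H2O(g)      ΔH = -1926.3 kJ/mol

ΔH = -2633.4 kJ/mol

(1) as written: -802.3 kJ/mol
(2) reversed: +74.8 kJ/mol
(3): not needed (C2H5OH(l) appears nowhere else).
(4) as written: +20.4 kJ/mol
(5) as written: -1926.3 kJ/mol
Summing the manipulated equations, ΔH = (1)·(-802.3) + (-1)·(-74.8) + (1)·(+20.4) + (1)·(-1926.3) = -2633.4 kJ/mol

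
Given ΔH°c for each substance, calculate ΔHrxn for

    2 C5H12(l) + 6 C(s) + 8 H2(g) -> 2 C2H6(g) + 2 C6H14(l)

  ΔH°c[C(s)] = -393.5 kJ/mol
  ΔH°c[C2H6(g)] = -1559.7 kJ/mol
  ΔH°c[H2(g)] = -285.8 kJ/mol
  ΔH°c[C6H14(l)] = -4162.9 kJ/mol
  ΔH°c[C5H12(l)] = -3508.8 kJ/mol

With combustion enthalpies, reactants minus products:
= [2·(-3508.8) + 6·(-393.5) + 8·(-285.8)] − [2·(-1559.7) + 2·(-4162.9)]
= -219.8 kJ/mol

ΔHrxn = -219.8 kJ/mol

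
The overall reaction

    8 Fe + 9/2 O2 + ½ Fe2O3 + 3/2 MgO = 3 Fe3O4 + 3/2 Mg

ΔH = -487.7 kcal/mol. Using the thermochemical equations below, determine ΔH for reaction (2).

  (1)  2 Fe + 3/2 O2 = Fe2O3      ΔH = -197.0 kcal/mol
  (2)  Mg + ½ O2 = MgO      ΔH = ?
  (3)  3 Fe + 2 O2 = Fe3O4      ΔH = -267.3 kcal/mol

(1) reversed and × 1/2: (-1/2)·(-197.0) = +98.5 kcal/mol
(2) reversed and × 3/2: contributes −3/2·x
(3) × 3: (3)·(-267.3) = -801.9 kcal/mol
-487.7 = (+98.5) + (-801.9) − 3/2·x
x = (-487.7 − (-703.4)) / (-3/2) = -143.8 kcal/mol

ΔH = -143.8 kcal/mol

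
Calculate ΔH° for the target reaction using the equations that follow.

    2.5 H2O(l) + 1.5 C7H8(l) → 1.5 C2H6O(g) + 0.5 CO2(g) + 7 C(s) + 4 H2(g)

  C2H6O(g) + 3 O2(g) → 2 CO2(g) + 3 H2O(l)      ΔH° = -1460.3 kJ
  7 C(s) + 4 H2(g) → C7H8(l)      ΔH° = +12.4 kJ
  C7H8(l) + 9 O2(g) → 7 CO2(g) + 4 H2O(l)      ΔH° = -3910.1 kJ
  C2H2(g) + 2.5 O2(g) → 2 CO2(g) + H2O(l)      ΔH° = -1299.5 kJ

equation 1 reversed and × 3/2: (-3/2)·(-1460.3) = +2190.45 kJ
equation 2 reversed: -12.4 kJ
equation 3 × 1/2: (1/2)·(-3910.1) = -1955.05 kJ
equation 4: not needed.
ΔH° = (-3/2)·(-1460.3) + (-1)·(+12.4) + (1/2)·(-3910.1) = 223.0 kJ

ΔH° = 223.0 kJ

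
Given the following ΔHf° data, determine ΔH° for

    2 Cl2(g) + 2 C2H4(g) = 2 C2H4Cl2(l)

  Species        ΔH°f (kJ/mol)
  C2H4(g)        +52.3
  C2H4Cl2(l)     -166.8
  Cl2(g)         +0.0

Products: 2·(-166.8) = -333.6
Reactants: 2·(+0.0) + 2·(+52.3) = +104.6
ΔH° = (-333.6) − (+104.6) = -438.2 kJ/mol

ΔH° = -438.2 kJ/mol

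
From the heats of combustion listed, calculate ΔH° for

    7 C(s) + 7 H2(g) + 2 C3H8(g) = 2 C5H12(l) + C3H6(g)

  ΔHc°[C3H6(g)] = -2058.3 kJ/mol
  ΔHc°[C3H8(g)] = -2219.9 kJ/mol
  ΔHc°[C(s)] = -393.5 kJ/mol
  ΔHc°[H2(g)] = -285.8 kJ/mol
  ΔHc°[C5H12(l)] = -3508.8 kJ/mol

ΔH° = -119.0 kJ/mol

With combustion enthalpies, reactants minus products:
= [7·(-393.5) + 7·(-285.8) + 2·(-2219.9)] − [2·(-3508.8) + 1·(-2058.3)]
= -119.0 kJ/mol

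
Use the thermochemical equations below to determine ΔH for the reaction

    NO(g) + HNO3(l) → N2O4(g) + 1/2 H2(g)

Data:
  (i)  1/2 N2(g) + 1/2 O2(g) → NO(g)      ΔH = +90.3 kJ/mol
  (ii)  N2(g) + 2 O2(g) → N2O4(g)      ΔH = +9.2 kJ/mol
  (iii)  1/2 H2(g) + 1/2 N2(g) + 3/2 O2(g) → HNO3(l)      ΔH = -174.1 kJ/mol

ΔH = 93.0 kJ/mol

(i) reversed: -90.3 kJ/mol
(ii) as written: +9.2 kJ/mol
(iii) reversed: +174.1 kJ/mol
Combining the equations, ΔH = (-90.3) + (+9.2) + (+174.1) = 93.0 kJ/mol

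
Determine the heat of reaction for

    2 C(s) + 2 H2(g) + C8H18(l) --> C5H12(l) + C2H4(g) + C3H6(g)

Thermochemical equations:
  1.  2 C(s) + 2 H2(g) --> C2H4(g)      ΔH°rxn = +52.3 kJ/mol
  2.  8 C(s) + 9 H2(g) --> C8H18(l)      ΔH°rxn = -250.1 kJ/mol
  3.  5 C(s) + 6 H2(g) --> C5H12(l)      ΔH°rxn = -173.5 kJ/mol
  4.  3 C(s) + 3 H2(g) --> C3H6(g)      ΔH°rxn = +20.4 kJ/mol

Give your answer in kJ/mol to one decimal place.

eq. 1 as written: +52.3 kJ/mol
eq. 2 reversed: +250.1 kJ/mol
eq. 3 as written: -173.5 kJ/mol
eq. 4 as written: +20.4 kJ/mol
By Hess's law, ΔH°rxn = (1)·(+52.3) + (-1)·(-250.1) + (1)·(-173.5) + (1)·(+20.4) = 149.3 kJ/mol

ΔH°rxn = 149.3 kJ/mol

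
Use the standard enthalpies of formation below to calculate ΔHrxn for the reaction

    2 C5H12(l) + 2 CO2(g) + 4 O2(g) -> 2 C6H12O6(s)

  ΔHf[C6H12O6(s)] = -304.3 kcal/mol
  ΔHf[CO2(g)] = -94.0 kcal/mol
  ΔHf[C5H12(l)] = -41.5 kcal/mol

ΔH°rxn = Σ nΔHf°(products) − Σ nΔHf°(reactants).
Products: 2·(-304.3) = -608.6
Reactants: 2·(-41.5) + 2·(-94.0) + 4·(+0.0) = -271.0
ΔHrxn = (-608.6) − (-271.0) = -337.6 kcal/mol

ΔHrxn = -337.6 kcal/mol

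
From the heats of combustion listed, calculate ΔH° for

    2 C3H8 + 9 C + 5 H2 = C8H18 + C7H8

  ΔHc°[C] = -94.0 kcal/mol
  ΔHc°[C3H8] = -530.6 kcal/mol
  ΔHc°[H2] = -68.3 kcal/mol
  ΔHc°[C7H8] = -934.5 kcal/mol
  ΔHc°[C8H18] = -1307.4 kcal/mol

ΔH° = -6.8 kcal/mol

Using ΔH = Σ nΔHc°(reactants) − Σ nΔHc°(products):
= [2·(-530.6) + 9·(-94.0) + 5·(-68.3)] − [1·(-1307.4) + 1·(-934.5)]
= -6.8 kcal/mol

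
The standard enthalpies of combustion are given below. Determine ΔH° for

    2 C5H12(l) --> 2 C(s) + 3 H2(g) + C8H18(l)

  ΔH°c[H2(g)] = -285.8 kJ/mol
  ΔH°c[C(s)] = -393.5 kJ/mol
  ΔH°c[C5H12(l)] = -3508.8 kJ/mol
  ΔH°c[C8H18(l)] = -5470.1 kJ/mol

With combustion enthalpies, reactants minus products:
= [2·(-3508.8)] − [2·(-393.5) + 3·(-285.8) + 1·(-5470.1)]
= 96.9 kJ/mol

ΔH° = 96.9 kJ/mol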